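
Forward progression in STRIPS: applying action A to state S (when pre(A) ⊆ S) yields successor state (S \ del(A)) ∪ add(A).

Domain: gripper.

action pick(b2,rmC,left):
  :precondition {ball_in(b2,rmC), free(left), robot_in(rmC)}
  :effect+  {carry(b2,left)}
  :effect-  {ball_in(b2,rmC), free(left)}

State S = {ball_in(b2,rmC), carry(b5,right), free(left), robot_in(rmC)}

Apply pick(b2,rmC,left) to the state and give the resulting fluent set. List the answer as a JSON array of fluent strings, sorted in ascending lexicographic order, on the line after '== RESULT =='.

Progress:
  pre ⊆ S: {ball_in(b2,rmC), free(left), robot_in(rmC)} ⊆ S  — applicable
  S \ del = {carry(b5,right), robot_in(rmC)}
  ∪ add   = {carry(b2,left), carry(b5,right), robot_in(rmC)}

== RESULT ==
["carry(b2,left)", "carry(b5,right)", "robot_in(rmC)"]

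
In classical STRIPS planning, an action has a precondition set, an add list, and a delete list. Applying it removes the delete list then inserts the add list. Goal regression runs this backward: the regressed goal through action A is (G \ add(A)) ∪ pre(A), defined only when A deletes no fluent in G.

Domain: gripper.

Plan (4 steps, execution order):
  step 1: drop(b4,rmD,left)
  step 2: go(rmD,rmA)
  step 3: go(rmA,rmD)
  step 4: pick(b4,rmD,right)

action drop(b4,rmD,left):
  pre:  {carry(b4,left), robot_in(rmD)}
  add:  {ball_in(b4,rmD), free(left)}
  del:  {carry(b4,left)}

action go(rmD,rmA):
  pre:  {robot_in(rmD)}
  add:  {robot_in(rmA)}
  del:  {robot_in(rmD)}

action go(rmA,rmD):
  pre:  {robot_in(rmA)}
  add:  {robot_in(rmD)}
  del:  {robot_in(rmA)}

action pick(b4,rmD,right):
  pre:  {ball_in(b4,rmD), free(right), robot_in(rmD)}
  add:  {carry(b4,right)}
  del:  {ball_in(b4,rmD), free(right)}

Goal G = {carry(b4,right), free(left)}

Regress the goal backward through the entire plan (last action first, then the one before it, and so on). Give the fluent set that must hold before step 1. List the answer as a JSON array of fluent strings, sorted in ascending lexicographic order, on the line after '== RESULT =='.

Work backward from the goal:
  through step 4 (pick(b4,rmD,right)): drop {carry(b4,right)}, keep {free(left)}, require {ball_in(b4,rmD), free(right), robot_in(rmD)}
    → {ball_in(b4,rmD), free(left), free(right), robot_in(rmD)}
  through step 3 (go(rmA,rmD)): drop {robot_in(rmD)}, keep {ball_in(b4,rmD), free(left), free(right)}, require {robot_in(rmA)}
    → {ball_in(b4,rmD), free(left), free(right), robot_in(rmA)}
  through step 2 (go(rmD,rmA)): drop {robot_in(rmA)}, keep {ball_in(b4,rmD), free(left), free(right)}, require {robot_in(rmD)}
    → {ball_in(b4,rmD), free(left), free(right), robot_in(rmD)}
  through step 1 (drop(b4,rmD,left)): drop {ball_in(b4,rmD), free(left)}, keep {free(right), robot_in(rmD)}, require {carry(b4,left), robot_in(rmD)}
    → {carry(b4,left), free(right), robot_in(rmD)}

== RESULT ==
["carry(b4,left)", "free(right)", "robot_in(rmD)"]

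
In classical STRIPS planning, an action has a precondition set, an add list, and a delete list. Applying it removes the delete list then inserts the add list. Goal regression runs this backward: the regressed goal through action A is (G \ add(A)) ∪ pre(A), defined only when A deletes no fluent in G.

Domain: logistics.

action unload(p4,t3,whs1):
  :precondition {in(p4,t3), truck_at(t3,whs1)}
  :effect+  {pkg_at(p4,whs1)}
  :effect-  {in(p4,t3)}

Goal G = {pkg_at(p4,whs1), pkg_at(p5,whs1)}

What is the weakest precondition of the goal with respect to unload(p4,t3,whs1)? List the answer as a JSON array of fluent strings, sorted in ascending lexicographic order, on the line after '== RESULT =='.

Regress:
  G ∩ del = {}  (empty — regression defined)
  G \ add = {pkg_at(p4,whs1), pkg_at(p5,whs1)} \ {pkg_at(p4,whs1)} = {pkg_at(p5,whs1)}
  ∪ pre   = {pkg_at(p5,whs1)} ∪ {in(p4,t3), truck_at(t3,whs1)}
          = {in(p4,t3), pkg_at(p5,whs1), truck_at(t3,whs1)}

== RESULT ==
["in(p4,t3)", "pkg_at(p5,whs1)", "truck_at(t3,whs1)"]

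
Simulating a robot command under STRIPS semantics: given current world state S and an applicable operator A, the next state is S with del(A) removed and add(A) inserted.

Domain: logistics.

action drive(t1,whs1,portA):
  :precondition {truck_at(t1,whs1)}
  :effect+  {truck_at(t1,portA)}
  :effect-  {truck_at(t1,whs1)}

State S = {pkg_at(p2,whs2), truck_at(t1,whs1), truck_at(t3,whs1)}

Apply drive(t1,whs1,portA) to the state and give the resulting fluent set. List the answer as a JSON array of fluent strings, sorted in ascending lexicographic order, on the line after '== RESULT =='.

Compute (S \ del) ∪ add:
  pre ⊆ S: {truck_at(t1,whs1)} ⊆ S  — applicable
  S \ del = {pkg_at(p2,whs2), truck_at(t3,whs1)}
  ∪ add   = {pkg_at(p2,whs2), truck_at(t1,portA), truck_at(t3,whs1)}

== RESULT ==
["pkg_at(p2,whs2)", "truck_at(t1,portA)", "truck_at(t3,whs1)"]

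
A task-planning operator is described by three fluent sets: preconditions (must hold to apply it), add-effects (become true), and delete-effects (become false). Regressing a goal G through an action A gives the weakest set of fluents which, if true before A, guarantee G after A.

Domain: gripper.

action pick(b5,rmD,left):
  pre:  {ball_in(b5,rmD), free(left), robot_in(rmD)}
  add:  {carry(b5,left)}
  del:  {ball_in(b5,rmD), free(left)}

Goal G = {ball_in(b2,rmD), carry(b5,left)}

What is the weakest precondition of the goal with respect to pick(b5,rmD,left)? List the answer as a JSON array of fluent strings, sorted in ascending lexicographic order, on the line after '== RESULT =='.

Regress:
  G ∩ del = {}  (empty — regression defined)
  G \ add = {ball_in(b2,rmD), carry(b5,left)} \ {carry(b5,left)} = {ball_in(b2,rmD)}
  ∪ pre   = {ball_in(b2,rmD)} ∪ {ball_in(b5,rmD), free(left), robot_in(rmD)}
          = {ball_in(b2,rmD), ball_in(b5,rmD), free(left), robot_in(rmD)}

== RESULT ==
["ball_in(b2,rmD)", "ball_in(b5,rmD)", "free(left)", "robot_in(rmD)"]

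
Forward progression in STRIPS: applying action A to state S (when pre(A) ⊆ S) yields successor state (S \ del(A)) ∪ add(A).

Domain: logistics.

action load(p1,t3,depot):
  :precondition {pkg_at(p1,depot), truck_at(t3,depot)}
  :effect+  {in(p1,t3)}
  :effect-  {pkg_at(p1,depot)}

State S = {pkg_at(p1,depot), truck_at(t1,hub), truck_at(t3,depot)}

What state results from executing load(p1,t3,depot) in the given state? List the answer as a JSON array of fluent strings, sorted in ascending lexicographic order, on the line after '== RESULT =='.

Progress:
  pre ⊆ S: {pkg_at(p1,depot), truck_at(t3,depot)} ⊆ S  — applicable
  S \ del = {truck_at(t1,hub), truck_at(t3,depot)}
  ∪ add   = {in(p1,t3), truck_at(t1,hub), truck_at(t3,depot)}

== RESULT ==
["in(p1,t3)", "truck_at(t1,hub)", "truck_at(t3,depot)"]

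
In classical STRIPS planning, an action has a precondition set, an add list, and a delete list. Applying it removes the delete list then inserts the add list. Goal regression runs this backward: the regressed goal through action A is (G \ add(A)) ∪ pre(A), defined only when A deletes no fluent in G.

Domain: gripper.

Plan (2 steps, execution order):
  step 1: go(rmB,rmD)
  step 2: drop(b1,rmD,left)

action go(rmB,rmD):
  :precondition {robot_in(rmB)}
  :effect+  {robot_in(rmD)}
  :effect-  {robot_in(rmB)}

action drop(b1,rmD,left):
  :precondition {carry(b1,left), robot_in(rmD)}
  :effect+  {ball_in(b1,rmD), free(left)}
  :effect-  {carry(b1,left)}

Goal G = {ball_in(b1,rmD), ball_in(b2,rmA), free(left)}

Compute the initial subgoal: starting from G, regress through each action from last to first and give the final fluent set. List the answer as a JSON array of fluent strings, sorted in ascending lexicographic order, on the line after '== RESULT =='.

Regress step by step:
  through step 2 (drop(b1,rmD,left)): drop {ball_in(b1,rmD), free(left)}, keep {ball_in(b2,rmA)}, require {carry(b1,left), robot_in(rmD)}
    → {ball_in(b2,rmA), carry(b1,left), robot_in(rmD)}
  through step 1 (go(rmB,rmD)): drop {robot_in(rmD)}, keep {ball_in(b2,rmA), carry(b1,left)}, require {robot_in(rmB)}
    → {ball_in(b2,rmA), carry(b1,left), robot_in(rmB)}

== RESULT ==
["ball_in(b2,rmA)", "carry(b1,left)", "robot_in(rmB)"]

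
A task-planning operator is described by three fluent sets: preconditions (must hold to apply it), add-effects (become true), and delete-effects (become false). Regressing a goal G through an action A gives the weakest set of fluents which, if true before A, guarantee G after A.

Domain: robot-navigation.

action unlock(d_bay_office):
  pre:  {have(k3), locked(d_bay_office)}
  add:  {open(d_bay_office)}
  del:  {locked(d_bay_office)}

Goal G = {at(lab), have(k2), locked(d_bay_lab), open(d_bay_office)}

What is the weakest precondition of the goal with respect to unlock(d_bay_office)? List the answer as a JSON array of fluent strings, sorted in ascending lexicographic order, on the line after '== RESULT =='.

Regress:
  G ∩ del = {}  (empty — regression defined)
  G \ add = {at(lab), have(k2), locked(d_bay_lab), open(d_bay_office)} \ {open(d_bay_office)} = {at(lab), have(k2), locked(d_bay_lab)}
  ∪ pre   = {at(lab), have(k2), locked(d_bay_lab)} ∪ {have(k3), locked(d_bay_office)}
          = {at(lab), have(k2), have(k3), locked(d_bay_lab), locked(d_bay_office)}

== RESULT ==
["at(lab)", "have(k2)", "have(k3)", "locked(d_bay_lab)", "locked(d_bay_office)"]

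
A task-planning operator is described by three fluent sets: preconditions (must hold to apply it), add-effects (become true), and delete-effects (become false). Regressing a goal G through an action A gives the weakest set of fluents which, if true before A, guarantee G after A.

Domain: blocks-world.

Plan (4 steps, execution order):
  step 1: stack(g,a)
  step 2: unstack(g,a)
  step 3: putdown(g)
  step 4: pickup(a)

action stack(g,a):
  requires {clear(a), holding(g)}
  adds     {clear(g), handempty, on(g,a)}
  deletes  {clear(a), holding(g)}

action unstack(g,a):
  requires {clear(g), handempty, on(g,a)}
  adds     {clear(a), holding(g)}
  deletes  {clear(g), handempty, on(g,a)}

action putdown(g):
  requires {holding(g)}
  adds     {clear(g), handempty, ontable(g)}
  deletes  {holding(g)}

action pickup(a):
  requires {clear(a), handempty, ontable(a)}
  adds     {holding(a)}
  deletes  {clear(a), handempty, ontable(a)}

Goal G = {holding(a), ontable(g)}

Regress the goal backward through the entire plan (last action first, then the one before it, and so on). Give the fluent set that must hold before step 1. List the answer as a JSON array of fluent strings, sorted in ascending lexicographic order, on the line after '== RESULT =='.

Work backward from the goal:
  through step 4 (pickup(a)): drop {holding(a)}, keep {ontable(g)}, require {clear(a), handempty, ontable(a)}
    → {clear(a), handempty, ontable(a), ontable(g)}
  through step 3 (putdown(g)): drop {handempty, ontable(g)}, keep {clear(a), ontable(a)}, require {holding(g)}
    → {clear(a), holding(g), ontable(a)}
  through step 2 (unstack(g,a)): drop {clear(a), holding(g)}, keep {ontable(a)}, require {clear(g), handempty, on(g,a)}
    → {clear(g), handempty, on(g,a), ontable(a)}
  through step 1 (stack(g,a)): drop {clear(g), handempty, on(g,a)}, keep {ontable(a)}, require {clear(a), holding(g)}
    → {clear(a), holding(g), ontable(a)}

== RESULT ==
["clear(a)", "holding(g)", "ontable(a)"]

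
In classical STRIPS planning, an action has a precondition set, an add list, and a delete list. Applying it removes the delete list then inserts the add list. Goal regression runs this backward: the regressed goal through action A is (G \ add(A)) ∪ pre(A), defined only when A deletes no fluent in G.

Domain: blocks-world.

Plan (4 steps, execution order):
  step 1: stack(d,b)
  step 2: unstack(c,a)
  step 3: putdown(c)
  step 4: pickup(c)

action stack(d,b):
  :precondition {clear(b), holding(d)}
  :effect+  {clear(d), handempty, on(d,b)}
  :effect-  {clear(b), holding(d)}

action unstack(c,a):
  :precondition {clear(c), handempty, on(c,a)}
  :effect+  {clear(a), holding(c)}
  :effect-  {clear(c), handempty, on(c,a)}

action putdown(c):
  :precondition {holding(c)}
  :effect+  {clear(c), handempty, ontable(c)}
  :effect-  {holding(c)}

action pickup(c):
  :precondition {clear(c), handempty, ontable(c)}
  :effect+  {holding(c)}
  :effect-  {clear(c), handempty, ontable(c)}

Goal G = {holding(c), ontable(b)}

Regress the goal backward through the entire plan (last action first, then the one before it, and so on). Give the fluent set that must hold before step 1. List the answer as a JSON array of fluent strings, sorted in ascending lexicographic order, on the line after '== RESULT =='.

Regress step by step:
  through step 4 (pickup(c)): drop {holding(c)}, keep {ontable(b)}, require {clear(c), handempty, ontable(c)}
    → {clear(c), handempty, ontable(b), ontable(c)}
  through step 3 (putdown(c)): drop {clear(c), handempty, ontable(c)}, keep {ontable(b)}, require {holding(c)}
    → {holding(c), ontable(b)}
  through step 2 (unstack(c,a)): drop {holding(c)}, keep {ontable(b)}, require {clear(c), handempty, on(c,a)}
    → {clear(c), handempty, on(c,a), ontable(b)}
  through step 1 (stack(d,b)): drop {handempty}, keep {clear(c), on(c,a), ontable(b)}, require {clear(b), holding(d)}
    → {clear(b), clear(c), holding(d), on(c,a), ontable(b)}

== RESULT ==
["clear(b)", "clear(c)", "holding(d)", "on(c,a)", "ontable(b)"]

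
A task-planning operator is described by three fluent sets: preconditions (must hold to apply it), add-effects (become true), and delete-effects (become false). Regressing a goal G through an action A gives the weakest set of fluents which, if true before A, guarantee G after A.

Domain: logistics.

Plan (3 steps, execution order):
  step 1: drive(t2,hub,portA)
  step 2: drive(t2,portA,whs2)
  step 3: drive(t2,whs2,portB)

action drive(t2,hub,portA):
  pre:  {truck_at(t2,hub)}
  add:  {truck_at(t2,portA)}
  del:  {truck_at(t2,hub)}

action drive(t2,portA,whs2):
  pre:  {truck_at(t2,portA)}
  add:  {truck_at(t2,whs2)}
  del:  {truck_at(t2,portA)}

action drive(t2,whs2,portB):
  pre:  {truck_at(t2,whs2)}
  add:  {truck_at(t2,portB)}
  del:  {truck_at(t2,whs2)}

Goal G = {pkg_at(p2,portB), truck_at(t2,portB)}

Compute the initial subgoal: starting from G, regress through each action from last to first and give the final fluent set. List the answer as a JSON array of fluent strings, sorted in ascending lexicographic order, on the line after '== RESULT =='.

Regress step by step:
  through step 3 (drive(t2,whs2,portB)): drop {truck_at(t2,portB)}, keep {pkg_at(p2,portB)}, require {truck_at(t2,whs2)}
    → {pkg_at(p2,portB), truck_at(t2,whs2)}
  through step 2 (drive(t2,portA,whs2)): drop {truck_at(t2,whs2)}, keep {pkg_at(p2,portB)}, require {truck_at(t2,portA)}
    → {pkg_at(p2,portB), truck_at(t2,portA)}
  through step 1 (drive(t2,hub,portA)): drop {truck_at(t2,portA)}, keep {pkg_at(p2,portB)}, require {truck_at(t2,hub)}
    → {pkg_at(p2,portB), truck_at(t2,hub)}

== RESULT ==
["pkg_at(p2,portB)", "truck_at(t2,hub)"]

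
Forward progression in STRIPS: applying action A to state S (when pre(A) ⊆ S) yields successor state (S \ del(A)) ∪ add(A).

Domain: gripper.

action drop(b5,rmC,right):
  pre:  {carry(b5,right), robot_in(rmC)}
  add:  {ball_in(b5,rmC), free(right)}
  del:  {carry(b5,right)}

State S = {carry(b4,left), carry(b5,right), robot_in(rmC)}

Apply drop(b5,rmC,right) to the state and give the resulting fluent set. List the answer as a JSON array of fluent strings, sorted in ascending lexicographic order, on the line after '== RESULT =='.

Compute (S \ del) ∪ add:
  pre ⊆ S: {carry(b5,right), robot_in(rmC)} ⊆ S  — applicable
  S \ del = {carry(b4,left), robot_in(rmC)}
  ∪ add   = {ball_in(b5,rmC), carry(b4,left), free(right), robot_in(rmC)}

== RESULT ==
["ball_in(b5,rmC)", "carry(b4,left)", "free(right)", "robot_in(rmC)"]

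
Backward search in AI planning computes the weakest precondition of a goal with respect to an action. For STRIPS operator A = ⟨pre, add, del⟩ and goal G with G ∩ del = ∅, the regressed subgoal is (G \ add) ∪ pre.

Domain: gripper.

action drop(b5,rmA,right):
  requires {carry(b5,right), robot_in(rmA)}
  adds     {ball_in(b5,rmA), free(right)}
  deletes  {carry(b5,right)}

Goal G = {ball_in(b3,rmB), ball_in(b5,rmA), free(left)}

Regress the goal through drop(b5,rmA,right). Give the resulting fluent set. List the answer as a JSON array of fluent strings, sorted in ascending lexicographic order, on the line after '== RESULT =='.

Regress:
  G ∩ del = {}  (empty — regression defined)
  G \ add = {ball_in(b3,rmB), ball_in(b5,rmA), free(left)} \ {ball_in(b5,rmA), free(right)} = {ball_in(b3,rmB), free(left)}
  ∪ pre   = {ball_in(b3,rmB), free(left)} ∪ {carry(b5,right), robot_in(rmA)}
          = {ball_in(b3,rmB), carry(b5,right), free(left), robot_in(rmA)}

== RESULT ==
["ball_in(b3,rmB)", "carry(b5,right)", "free(left)", "robot_in(rmA)"]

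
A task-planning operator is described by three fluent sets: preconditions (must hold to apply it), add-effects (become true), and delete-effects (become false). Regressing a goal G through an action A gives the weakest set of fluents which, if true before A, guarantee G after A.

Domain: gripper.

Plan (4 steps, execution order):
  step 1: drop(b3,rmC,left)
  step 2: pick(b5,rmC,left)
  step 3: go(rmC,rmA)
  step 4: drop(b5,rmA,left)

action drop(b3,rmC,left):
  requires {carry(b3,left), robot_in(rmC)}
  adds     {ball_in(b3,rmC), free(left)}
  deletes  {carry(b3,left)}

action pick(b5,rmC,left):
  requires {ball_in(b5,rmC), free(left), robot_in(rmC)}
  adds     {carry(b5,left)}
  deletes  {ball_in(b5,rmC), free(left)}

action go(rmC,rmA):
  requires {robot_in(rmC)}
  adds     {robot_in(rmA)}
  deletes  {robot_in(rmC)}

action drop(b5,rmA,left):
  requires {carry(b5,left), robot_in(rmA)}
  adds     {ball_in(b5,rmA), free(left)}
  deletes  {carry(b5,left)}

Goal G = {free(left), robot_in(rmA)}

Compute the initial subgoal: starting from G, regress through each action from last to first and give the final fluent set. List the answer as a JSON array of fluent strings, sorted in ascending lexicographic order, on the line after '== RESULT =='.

Regress step by step:
  through step 4 (drop(b5,rmA,left)): drop {free(left)}, keep {robot_in(rmA)}, require {carry(b5,left), robot_in(rmA)}
    → {carry(b5,left), robot_in(rmA)}
  through step 3 (go(rmC,rmA)): drop {robot_in(rmA)}, keep {carry(b5,left)}, require {robot_in(rmC)}
    → {carry(b5,left), robot_in(rmC)}
  through step 2 (pick(b5,rmC,left)): drop {carry(b5,left)}, keep {robot_in(rmC)}, require {ball_in(b5,rmC), free(left), robot_in(rmC)}
    → {ball_in(b5,rmC), free(left), robot_in(rmC)}
  through step 1 (drop(b3,rmC,left)): drop {free(left)}, keep {ball_in(b5,rmC), robot_in(rmC)}, require {carry(b3,left), robot_in(rmC)}
    → {ball_in(b5,rmC), carry(b3,left), robot_in(rmC)}

== RESULT ==
["ball_in(b5,rmC)", "carry(b3,left)", "robot_in(rmC)"]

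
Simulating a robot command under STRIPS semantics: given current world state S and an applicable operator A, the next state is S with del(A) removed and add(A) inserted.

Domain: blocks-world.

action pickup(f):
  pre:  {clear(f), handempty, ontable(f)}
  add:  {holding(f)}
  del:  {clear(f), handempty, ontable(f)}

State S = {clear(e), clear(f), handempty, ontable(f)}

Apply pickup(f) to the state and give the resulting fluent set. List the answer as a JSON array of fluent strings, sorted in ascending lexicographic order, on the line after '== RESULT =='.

Progress:
  pre ⊆ S: {clear(f), handempty, ontable(f)} ⊆ S  — applicable
  S \ del = {clear(e)}
  ∪ add   = {clear(e), holding(f)}

== RESULT ==
["clear(e)", "holding(f)"]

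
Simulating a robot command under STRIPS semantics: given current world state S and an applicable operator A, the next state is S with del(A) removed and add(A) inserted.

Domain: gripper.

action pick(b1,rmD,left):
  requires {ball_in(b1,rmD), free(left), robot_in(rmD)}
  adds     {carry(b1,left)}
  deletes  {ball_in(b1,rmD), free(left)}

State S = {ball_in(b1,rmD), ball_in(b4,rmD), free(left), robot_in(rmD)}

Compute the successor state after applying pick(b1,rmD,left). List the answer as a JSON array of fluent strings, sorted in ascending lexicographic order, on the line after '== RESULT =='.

Compute (S \ del) ∪ add:
  pre ⊆ S: {ball_in(b1,rmD), free(left), robot_in(rmD)} ⊆ S  — applicable
  S \ del = {ball_in(b4,rmD), robot_in(rmD)}
  ∪ add   = {ball_in(b4,rmD), carry(b1,left), robot_in(rmD)}

== RESULT ==
["ball_in(b4,rmD)", "carry(b1,left)", "robot_in(rmD)"]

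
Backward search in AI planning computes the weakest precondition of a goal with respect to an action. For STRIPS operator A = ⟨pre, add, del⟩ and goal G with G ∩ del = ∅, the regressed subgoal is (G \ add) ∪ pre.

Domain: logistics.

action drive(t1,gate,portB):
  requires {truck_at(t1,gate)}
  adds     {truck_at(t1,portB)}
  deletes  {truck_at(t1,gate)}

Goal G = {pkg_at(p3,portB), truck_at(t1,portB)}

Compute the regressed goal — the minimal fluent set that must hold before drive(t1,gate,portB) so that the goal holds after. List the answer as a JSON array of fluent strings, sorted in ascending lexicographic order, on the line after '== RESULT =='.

Regress:
  G ∩ del = {}  (empty — regression defined)
  G \ add = {pkg_at(p3,portB), truck_at(t1,portB)} \ {truck_at(t1,portB)} = {pkg_at(p3,portB)}
  ∪ pre   = {pkg_at(p3,portB)} ∪ {truck_at(t1,gate)}
          = {pkg_at(p3,portB), truck_at(t1,gate)}

== RESULT ==
["pkg_at(p3,portB)", "truck_at(t1,gate)"]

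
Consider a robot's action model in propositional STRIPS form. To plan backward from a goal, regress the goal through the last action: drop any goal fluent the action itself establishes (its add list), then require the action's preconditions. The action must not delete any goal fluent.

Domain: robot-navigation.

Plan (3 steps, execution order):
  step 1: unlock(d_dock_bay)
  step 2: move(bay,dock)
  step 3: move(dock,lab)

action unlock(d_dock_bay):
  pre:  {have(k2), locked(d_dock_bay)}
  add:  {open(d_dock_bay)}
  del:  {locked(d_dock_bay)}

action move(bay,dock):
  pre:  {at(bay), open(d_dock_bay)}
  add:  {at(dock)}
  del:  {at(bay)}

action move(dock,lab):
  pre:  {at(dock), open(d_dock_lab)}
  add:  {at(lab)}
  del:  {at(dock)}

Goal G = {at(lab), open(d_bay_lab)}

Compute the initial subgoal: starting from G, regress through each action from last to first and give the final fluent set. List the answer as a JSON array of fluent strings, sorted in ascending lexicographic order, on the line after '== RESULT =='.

Work backward from the goal:
  through step 3 (move(dock,lab)): drop {at(lab)}, keep {open(d_bay_lab)}, require {at(dock), open(d_dock_lab)}
    → {at(dock), open(d_bay_lab), open(d_dock_lab)}
  through step 2 (move(bay,dock)): drop {at(dock)}, keep {open(d_bay_lab), open(d_dock_lab)}, require {at(bay), open(d_dock_bay)}
    → {at(bay), open(d_bay_lab), open(d_dock_bay), open(d_dock_lab)}
  through step 1 (unlock(d_dock_bay)): drop {open(d_dock_bay)}, keep {at(bay), open(d_bay_lab), open(d_dock_lab)}, require {have(k2), locked(d_dock_bay)}
    → {at(bay), have(k2), locked(d_dock_bay), open(d_bay_lab), open(d_dock_lab)}

== RESULT ==
["at(bay)", "have(k2)", "locked(d_dock_bay)", "open(d_bay_lab)", "open(d_dock_lab)"]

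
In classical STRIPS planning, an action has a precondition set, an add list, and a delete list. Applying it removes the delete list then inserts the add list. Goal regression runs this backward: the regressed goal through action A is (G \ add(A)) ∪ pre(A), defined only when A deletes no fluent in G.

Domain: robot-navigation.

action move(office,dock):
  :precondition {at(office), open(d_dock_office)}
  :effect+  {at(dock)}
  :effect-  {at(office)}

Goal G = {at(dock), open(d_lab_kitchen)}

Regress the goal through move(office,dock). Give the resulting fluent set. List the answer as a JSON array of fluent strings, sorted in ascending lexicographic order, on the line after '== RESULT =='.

Regress:
  G ∩ del = {}  (empty — regression defined)
  G \ add = {at(dock), open(d_lab_kitchen)} \ {at(dock)} = {open(d_lab_kitchen)}
  ∪ pre   = {open(d_lab_kitchen)} ∪ {at(office), open(d_dock_office)}
          = {at(office), open(d_dock_office), open(d_lab_kitchen)}

== RESULT ==
["at(office)", "open(d_dock_office)", "open(d_lab_kitchen)"]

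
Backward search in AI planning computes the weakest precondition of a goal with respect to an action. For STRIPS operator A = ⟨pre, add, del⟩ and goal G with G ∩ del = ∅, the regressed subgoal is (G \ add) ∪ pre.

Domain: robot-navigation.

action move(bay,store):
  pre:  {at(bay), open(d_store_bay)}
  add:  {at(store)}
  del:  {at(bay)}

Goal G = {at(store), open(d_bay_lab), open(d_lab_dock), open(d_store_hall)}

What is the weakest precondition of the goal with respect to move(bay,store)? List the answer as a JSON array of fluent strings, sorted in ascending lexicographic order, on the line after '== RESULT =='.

Compute (G \ add) ∪ pre:
  G ∩ del = {}  (empty — regression defined)
  G \ add = {at(store), open(d_bay_lab), open(d_lab_dock), open(d_store_hall)} \ {at(store)} = {open(d_bay_lab), open(d_lab_dock), open(d_store_hall)}
  ∪ pre   = {open(d_bay_lab), open(d_lab_dock), open(d_store_hall)} ∪ {at(bay), open(d_store_bay)}
          = {at(bay), open(d_bay_lab), open(d_lab_dock), open(d_store_bay), open(d_store_hall)}

== RESULT ==
["at(bay)", "open(d_bay_lab)", "open(d_lab_dock)", "open(d_store_bay)", "open(d_store_hall)"]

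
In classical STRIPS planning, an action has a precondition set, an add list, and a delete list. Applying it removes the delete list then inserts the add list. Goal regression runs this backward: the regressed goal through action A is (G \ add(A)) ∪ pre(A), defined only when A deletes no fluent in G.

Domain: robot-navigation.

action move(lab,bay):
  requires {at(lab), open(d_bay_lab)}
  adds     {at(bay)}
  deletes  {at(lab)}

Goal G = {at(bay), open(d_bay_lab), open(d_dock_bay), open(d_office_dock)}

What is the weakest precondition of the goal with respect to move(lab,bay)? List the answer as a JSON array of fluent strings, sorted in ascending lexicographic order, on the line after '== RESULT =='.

Compute (G \ add) ∪ pre:
  G ∩ del = {}  (empty — regression defined)
  G \ add = {at(bay), open(d_bay_lab), open(d_dock_bay), open(d_office_dock)} \ {at(bay)} = {open(d_bay_lab), open(d_dock_bay), open(d_office_dock)}
  ∪ pre   = {open(d_bay_lab), open(d_dock_bay), open(d_office_dock)} ∪ {at(lab), open(d_bay_lab)}
          = {at(lab), open(d_bay_lab), open(d_dock_bay), open(d_office_dock)}

== RESULT ==
["at(lab)", "open(d_bay_lab)", "open(d_dock_bay)", "open(d_office_dock)"]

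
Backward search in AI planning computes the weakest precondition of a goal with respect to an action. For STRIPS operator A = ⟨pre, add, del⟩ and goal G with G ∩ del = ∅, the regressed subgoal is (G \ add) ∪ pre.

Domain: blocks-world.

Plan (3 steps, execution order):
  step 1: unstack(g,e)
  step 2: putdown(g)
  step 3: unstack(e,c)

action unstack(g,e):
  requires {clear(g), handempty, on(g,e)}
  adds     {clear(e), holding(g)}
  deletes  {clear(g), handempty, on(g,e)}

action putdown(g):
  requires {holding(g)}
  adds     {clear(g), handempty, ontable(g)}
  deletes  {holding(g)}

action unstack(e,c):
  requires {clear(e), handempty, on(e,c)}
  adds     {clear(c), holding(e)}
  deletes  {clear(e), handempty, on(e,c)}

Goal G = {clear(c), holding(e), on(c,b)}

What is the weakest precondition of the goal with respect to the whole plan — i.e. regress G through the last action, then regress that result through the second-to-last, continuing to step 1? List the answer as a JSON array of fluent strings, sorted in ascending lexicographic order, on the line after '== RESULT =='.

Regress step by step:
  through step 3 (unstack(e,c)): drop {clear(c), holding(e)}, keep {on(c,b)}, require {clear(e), handempty, on(e,c)}
    → {clear(e), handempty, on(c,b), on(e,c)}
  through step 2 (putdown(g)): drop {handempty}, keep {clear(e), on(c,b), on(e,c)}, require {holding(g)}
    → {clear(e), holding(g), on(c,b), on(e,c)}
  through step 1 (unstack(g,e)): drop {clear(e), holding(g)}, keep {on(c,b), on(e,c)}, require {clear(g), handempty, on(g,e)}
    → {clear(g), handempty, on(c,b), on(e,c), on(g,e)}

== RESULT ==
["clear(g)", "handempty", "on(c,b)", "on(e,c)", "on(g,e)"]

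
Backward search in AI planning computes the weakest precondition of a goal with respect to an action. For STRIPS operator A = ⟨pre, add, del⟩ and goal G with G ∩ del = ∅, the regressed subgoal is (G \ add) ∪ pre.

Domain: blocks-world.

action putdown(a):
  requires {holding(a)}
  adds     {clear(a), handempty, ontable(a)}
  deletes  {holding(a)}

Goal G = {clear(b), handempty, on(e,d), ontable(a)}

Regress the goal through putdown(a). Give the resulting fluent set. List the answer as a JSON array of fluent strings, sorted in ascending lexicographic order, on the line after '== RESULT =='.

Compute (G \ add) ∪ pre:
  G ∩ del = {}  (empty — regression defined)
  G \ add = {clear(b), handempty, on(e,d), ontable(a)} \ {clear(a), handempty, ontable(a)} = {clear(b), on(e,d)}
  ∪ pre   = {clear(b), on(e,d)} ∪ {holding(a)}
          = {clear(b), holding(a), on(e,d)}

== RESULT ==
["clear(b)", "holding(a)", "on(e,d)"]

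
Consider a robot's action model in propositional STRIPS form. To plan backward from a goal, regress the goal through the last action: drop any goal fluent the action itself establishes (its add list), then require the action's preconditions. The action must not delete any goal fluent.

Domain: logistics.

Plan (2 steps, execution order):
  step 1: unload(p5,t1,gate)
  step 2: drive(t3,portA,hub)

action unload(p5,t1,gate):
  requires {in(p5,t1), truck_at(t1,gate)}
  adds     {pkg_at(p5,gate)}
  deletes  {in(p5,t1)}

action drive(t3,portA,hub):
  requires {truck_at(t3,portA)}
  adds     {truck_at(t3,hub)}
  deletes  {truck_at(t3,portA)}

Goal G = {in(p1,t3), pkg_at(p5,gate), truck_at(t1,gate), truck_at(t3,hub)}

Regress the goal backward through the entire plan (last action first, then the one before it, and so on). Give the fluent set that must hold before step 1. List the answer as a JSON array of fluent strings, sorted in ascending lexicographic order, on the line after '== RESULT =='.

Work backward from the goal:
  through step 2 (drive(t3,portA,hub)): drop {truck_at(t3,hub)}, keep {in(p1,t3), pkg_at(p5,gate), truck_at(t1,gate)}, require {truck_at(t3,portA)}
    → {in(p1,t3), pkg_at(p5,gate), truck_at(t1,gate), truck_at(t3,portA)}
  through step 1 (unload(p5,t1,gate)): drop {pkg_at(p5,gate)}, keep {in(p1,t3), truck_at(t1,gate), truck_at(t3,portA)}, require {in(p5,t1), truck_at(t1,gate)}
    → {in(p1,t3), in(p5,t1), truck_at(t1,gate), truck_at(t3,portA)}

== RESULT ==
["in(p1,t3)", "in(p5,t1)", "truck_at(t1,gate)", "truck_at(t3,portA)"]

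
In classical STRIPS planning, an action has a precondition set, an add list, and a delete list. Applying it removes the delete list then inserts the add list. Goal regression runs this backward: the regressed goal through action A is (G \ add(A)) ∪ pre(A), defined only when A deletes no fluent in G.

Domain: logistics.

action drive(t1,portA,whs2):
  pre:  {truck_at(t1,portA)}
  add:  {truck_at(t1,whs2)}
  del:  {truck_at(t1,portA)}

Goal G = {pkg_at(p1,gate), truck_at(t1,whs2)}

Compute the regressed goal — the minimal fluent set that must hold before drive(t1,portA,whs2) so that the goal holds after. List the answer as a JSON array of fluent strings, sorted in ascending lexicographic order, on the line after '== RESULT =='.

Regress:
  G ∩ del = {}  (empty — regression defined)
  G \ add = {pkg_at(p1,gate), truck_at(t1,whs2)} \ {truck_at(t1,whs2)} = {pkg_at(p1,gate)}
  ∪ pre   = {pkg_at(p1,gate)} ∪ {truck_at(t1,portA)}
          = {pkg_at(p1,gate), truck_at(t1,portA)}

== RESULT ==
["pkg_at(p1,gate)", "truck_at(t1,portA)"]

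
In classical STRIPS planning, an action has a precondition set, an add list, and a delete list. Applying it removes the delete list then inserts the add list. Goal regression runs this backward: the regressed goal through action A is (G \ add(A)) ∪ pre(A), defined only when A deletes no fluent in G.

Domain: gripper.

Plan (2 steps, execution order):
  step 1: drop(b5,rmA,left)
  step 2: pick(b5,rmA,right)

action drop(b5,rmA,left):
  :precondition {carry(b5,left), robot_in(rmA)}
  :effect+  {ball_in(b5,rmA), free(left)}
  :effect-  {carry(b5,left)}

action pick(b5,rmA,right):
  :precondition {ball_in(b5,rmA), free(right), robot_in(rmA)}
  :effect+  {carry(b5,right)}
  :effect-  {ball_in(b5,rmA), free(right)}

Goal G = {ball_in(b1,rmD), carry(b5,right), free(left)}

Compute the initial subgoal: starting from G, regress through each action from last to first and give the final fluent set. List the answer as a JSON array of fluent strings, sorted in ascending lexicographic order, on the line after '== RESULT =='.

Regress step by step:
  through step 2 (pick(b5,rmA,right)): drop {carry(b5,right)}, keep {ball_in(b1,rmD), free(left)}, require {ball_in(b5,rmA), free(right), robot_in(rmA)}
    → {ball_in(b1,rmD), ball_in(b5,rmA), free(left), free(right), robot_in(rmA)}
  through step 1 (drop(b5,rmA,left)): drop {ball_in(b5,rmA), free(left)}, keep {ball_in(b1,rmD), free(right), robot_in(rmA)}, require {carry(b5,left), robot_in(rmA)}
    → {ball_in(b1,rmD), carry(b5,left), free(right), robot_in(rmA)}

== RESULT ==
["ball_in(b1,rmD)", "carry(b5,left)", "free(right)", "robot_in(rmA)"]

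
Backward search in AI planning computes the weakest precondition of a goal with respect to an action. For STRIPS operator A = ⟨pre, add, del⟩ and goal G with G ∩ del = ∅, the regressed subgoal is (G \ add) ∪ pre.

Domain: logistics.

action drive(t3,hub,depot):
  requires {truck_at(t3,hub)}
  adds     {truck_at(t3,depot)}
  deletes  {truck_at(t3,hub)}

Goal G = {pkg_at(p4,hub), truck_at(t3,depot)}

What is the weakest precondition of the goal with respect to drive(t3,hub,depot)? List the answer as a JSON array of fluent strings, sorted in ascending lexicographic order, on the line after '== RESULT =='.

Compute (G \ add) ∪ pre:
  G ∩ del = {}  (empty — regression defined)
  G \ add = {pkg_at(p4,hub), truck_at(t3,depot)} \ {truck_at(t3,depot)} = {pkg_at(p4,hub)}
  ∪ pre   = {pkg_at(p4,hub)} ∪ {truck_at(t3,hub)}
          = {pkg_at(p4,hub), truck_at(t3,hub)}

== RESULT ==
["pkg_at(p4,hub)", "truck_at(t3,hub)"]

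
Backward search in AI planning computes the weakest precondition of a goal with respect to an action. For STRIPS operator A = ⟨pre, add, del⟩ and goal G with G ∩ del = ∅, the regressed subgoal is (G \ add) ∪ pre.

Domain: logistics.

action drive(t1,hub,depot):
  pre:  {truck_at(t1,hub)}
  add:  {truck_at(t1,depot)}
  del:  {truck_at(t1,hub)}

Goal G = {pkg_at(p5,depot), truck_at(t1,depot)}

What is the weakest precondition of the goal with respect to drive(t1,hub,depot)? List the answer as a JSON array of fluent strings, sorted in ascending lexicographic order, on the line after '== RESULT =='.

Compute (G \ add) ∪ pre:
  G ∩ del = {}  (empty — regression defined)
  G \ add = {pkg_at(p5,depot), truck_at(t1,depot)} \ {truck_at(t1,depot)} = {pkg_at(p5,depot)}
  ∪ pre   = {pkg_at(p5,depot)} ∪ {truck_at(t1,hub)}
          = {pkg_at(p5,depot), truck_at(t1,hub)}

== RESULT ==
["pkg_at(p5,depot)", "truck_at(t1,hub)"]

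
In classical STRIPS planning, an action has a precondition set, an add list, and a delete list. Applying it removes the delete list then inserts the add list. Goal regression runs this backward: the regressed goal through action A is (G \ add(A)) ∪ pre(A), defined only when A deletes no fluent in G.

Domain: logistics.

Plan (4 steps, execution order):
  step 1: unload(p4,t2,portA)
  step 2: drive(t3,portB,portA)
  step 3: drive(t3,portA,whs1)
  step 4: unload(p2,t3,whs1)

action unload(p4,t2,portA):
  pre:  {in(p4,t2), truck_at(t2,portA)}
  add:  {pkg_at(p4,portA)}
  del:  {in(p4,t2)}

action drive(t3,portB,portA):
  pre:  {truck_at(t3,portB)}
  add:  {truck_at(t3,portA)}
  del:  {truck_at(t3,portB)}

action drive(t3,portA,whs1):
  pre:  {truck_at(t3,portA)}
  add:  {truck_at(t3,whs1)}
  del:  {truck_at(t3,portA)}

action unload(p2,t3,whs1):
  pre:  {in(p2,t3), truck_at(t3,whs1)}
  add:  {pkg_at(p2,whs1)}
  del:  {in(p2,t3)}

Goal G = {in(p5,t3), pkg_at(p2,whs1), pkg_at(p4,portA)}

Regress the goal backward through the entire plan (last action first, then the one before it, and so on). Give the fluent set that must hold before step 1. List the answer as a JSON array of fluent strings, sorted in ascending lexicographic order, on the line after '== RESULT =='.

Work backward from the goal:
  through step 4 (unload(p2,t3,whs1)): drop {pkg_at(p2,whs1)}, keep {in(p5,t3), pkg_at(p4,portA)}, require {in(p2,t3), truck_at(t3,whs1)}
    → {in(p2,t3), in(p5,t3), pkg_at(p4,portA), truck_at(t3,whs1)}
  through step 3 (drive(t3,portA,whs1)): drop {truck_at(t3,whs1)}, keep {in(p2,t3), in(p5,t3), pkg_at(p4,portA)}, require {truck_at(t3,portA)}
    → {in(p2,t3), in(p5,t3), pkg_at(p4,portA), truck_at(t3,portA)}
  through step 2 (drive(t3,portB,portA)): drop {truck_at(t3,portA)}, keep {in(p2,t3), in(p5,t3), pkg_at(p4,portA)}, require {truck_at(t3,portB)}
    → {in(p2,t3), in(p5,t3), pkg_at(p4,portA), truck_at(t3,portB)}
  through step 1 (unload(p4,t2,portA)): drop {pkg_at(p4,portA)}, keep {in(p2,t3), in(p5,t3), truck_at(t3,portB)}, require {in(p4,t2), truck_at(t2,portA)}
    → {in(p2,t3), in(p4,t2), in(p5,t3), truck_at(t2,portA), truck_at(t3,portB)}

== RESULT ==
["in(p2,t3)", "in(p4,t2)", "in(p5,t3)", "truck_at(t2,portA)", "truck_at(t3,portB)"]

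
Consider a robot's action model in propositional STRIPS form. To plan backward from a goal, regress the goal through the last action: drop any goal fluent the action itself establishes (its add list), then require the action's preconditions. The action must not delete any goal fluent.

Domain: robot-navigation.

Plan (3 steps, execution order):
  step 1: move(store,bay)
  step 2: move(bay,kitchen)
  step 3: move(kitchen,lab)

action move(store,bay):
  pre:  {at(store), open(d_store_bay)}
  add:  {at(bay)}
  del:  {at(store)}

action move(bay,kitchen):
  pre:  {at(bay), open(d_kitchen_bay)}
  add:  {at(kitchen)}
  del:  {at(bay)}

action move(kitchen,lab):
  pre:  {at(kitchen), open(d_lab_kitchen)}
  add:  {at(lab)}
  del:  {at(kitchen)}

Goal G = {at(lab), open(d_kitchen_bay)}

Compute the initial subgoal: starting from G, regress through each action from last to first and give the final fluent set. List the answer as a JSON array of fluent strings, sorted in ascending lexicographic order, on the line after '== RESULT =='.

Regress step by step:
  through step 3 (move(kitchen,lab)): drop {at(lab)}, keep {open(d_kitchen_bay)}, require {at(kitchen), open(d_lab_kitchen)}
    → {at(kitchen), open(d_kitchen_bay), open(d_lab_kitchen)}
  through step 2 (move(bay,kitchen)): drop {at(kitchen)}, keep {open(d_kitchen_bay), open(d_lab_kitchen)}, require {at(bay), open(d_kitchen_bay)}
    → {at(bay), open(d_kitchen_bay), open(d_lab_kitchen)}
  through step 1 (move(store,bay)): drop {at(bay)}, keep {open(d_kitchen_bay), open(d_lab_kitchen)}, require {at(store), open(d_store_bay)}
    → {at(store), open(d_kitchen_bay), open(d_lab_kitchen), open(d_store_bay)}

== RESULT ==
["at(store)", "open(d_kitchen_bay)", "open(d_lab_kitchen)", "open(d_store_bay)"]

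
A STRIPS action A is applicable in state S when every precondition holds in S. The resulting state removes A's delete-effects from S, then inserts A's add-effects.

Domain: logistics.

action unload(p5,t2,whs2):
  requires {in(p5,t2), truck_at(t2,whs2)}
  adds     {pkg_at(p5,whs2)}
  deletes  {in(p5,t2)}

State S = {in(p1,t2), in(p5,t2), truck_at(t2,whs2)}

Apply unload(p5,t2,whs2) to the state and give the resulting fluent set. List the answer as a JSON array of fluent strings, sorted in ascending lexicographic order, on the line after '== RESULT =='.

Progress:
  pre ⊆ S: {in(p5,t2), truck_at(t2,whs2)} ⊆ S  — applicable
  S \ del = {in(p1,t2), truck_at(t2,whs2)}
  ∪ add   = {in(p1,t2), pkg_at(p5,whs2), truck_at(t2,whs2)}

== RESULT ==
["in(p1,t2)", "pkg_at(p5,whs2)", "truck_at(t2,whs2)"]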